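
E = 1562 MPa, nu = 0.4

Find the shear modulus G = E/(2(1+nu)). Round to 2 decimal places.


G = 1562 / (2 * 1.40)
= 557.86 MPa

557.86


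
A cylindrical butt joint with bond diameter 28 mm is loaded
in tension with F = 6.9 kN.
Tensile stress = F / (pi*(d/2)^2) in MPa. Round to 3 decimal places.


Area = pi * (28/2)^2 = 615.7522 mm^2
Stress = 6.9*1000 / 615.7522
= 11.206 MPa

11.206


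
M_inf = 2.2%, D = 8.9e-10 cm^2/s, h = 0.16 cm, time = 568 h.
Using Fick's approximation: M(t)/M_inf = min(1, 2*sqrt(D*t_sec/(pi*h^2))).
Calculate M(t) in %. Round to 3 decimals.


t = 2044800 s
ratio = min(1, 2*sqrt(8.9e-10*2044800/(pi*0.0256)))
= 0.300854
M(t) = 2.2 * 0.300854 = 0.662%

0.662


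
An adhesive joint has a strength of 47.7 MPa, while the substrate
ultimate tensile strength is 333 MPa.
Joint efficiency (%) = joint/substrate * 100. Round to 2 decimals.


Efficiency = 47.7 / 333 * 100
= 14.32%

14.32


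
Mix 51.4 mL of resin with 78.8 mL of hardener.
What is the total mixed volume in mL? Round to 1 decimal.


Total = 51.4 + 78.8 = 130.2 mL

130.2


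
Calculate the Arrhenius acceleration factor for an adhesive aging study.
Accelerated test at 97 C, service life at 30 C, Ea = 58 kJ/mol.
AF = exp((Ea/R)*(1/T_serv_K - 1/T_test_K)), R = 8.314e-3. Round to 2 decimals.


T_test = 370.15 K, T_serv = 303.15 K
Ea/R = 58 / 0.008314 = 6976.18
AF = exp(6976.18 * (1/303.15 - 1/370.15))
= 64.42

64.42


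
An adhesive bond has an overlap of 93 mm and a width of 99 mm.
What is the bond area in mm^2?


Bond area = overlap * width
= 93 * 99
= 9207 mm^2

9207


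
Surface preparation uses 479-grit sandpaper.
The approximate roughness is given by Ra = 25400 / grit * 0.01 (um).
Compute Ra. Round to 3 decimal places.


Ra = 25400 / 479 * 0.01
= 254 / 479
= 0.530 um

0.530


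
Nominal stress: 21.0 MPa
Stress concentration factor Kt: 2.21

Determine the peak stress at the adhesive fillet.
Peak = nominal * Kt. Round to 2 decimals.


Peak stress = 21.0 * 2.21
= 46.41 MPa

46.41


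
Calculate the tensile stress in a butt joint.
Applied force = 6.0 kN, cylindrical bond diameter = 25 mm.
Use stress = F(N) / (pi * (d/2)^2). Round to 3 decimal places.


A = pi * 12.5^2 = 490.8739 mm^2
sigma = 6000.0 / 490.8739 = 12.223 MPa

12.223


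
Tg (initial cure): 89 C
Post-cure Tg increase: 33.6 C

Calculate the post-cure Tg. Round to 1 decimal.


Post-cure Tg = 89 + 33.6 = 122.6 C

122.6


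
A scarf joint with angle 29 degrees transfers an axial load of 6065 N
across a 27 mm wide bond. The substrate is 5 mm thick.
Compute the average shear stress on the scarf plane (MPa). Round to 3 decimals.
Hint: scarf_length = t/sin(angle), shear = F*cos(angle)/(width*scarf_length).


scarf_length = 5 / sin(29 deg) = 10.3133 mm
cos(29 deg) = 0.874620
shear stress = 6065 * 0.874620 / (27 * 10.3133)
= 19.050 MPa

19.050


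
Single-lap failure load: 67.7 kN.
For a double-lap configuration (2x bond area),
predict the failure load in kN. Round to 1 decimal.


Failure load = 67.7 * 2 = 135.4 kN

135.4


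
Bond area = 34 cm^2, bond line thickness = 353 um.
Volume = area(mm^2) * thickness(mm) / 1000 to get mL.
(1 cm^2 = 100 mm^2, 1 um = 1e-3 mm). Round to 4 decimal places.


area_mm2 = 34 * 100 = 3400
blt_mm = 353 * 1e-3 = 0.353
vol_mm3 = 3400 * 0.353 = 1200.2
vol_mL = 1200.2 / 1000 = 1.2002 mL

1.2002


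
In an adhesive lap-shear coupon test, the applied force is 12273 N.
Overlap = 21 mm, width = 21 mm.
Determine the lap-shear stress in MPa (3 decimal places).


stress = F / (overlap * width)
= 12273 / (21 * 21)
= 27.830 MPa

27.830


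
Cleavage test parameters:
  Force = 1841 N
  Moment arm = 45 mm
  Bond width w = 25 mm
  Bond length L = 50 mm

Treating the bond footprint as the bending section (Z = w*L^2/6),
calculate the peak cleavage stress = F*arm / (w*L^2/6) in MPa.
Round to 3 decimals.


M = 1841 * 45 = 82845 N*mm
Z = 25 * 50^2 / 6 = 62500 / 6 mm^3
sigma = M / Z = 6 * 82845 / 62500 = 497070 / 62500
= 7.953 MPa

7.953


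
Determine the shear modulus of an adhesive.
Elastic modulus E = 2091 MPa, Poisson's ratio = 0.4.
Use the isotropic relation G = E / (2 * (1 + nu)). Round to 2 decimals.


G = 2091 / (2*(1+0.4)) = 2091 / 2.80
= 746.79 MPa

746.79


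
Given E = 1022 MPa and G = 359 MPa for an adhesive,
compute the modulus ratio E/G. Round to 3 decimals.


E/G ratio = 1022 / 359 = 2.847

2.847


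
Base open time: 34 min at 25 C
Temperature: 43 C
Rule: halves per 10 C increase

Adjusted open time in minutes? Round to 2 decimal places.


Acceleration = 2^((43-25)/10) = 3.4822
Open time = 34 / 3.4822 = 9.76 min

9.76


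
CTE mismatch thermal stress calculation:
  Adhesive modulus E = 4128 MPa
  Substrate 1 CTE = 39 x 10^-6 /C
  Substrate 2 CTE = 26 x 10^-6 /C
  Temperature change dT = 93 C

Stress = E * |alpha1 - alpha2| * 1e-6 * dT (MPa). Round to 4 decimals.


delta_alpha = |39 - 26| = 13 x 10^-6/C
Stress = 4128 * 13e-6 * 93
= 4.9908 MPa

4.9908


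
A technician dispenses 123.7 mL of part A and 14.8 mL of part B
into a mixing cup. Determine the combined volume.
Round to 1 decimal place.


Combined volume = 123.7 + 14.8
= 138.5 mL

138.5


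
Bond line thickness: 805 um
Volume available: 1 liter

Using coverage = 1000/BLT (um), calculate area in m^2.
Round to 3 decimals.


1 L = 1e6 mm^3, thickness = 805 um = 0.805 mm
Area = 1e6 / 0.805 mm^2 = (1e6 / 0.805) / 1e6 m^2 = 1000 / 805 m^2
= 1.242 m^2

1.242


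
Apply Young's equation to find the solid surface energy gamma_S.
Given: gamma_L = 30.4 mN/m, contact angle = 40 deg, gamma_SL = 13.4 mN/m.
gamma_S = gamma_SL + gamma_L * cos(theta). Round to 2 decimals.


theta_rad = 40 * pi/180 = 0.698132
gamma_S = 13.4 + 30.4 * cos(0.698132)
= 36.69 mN/m

36.69


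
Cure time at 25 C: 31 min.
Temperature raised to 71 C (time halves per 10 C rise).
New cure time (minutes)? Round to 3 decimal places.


Acceleration factor = 2^(46/10) = 24.2515
New time = 31 / 24.2515 = 1.278 min

1.278


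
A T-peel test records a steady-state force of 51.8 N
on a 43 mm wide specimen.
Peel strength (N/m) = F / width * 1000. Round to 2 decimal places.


Peel strength = 51.8 / 43 * 1000
= 1204.65 N/m

1204.65


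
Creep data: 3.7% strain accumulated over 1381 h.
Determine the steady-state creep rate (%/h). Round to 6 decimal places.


Rate = 3.7 / 1381 = 0.002679 %/h

0.002679


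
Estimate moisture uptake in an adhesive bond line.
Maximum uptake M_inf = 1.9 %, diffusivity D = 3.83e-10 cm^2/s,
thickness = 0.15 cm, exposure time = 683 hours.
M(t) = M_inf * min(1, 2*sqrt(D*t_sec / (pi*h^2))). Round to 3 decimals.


Convert time: 683 h = 2458800 s
ratio = min(1, 2*sqrt(3.83e-10*2458800/(pi*0.15^2)))
= 0.230847
M(t) = 1.9 * 0.230847 = 0.439%

0.439


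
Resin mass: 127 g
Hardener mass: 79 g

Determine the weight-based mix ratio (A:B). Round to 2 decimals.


Ratio = 127 / 79 = 1.61

1.61


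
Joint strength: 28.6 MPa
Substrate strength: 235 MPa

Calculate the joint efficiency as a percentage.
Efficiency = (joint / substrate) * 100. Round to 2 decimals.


Efficiency = (28.6 / 235) * 100 = 12.17%

12.17


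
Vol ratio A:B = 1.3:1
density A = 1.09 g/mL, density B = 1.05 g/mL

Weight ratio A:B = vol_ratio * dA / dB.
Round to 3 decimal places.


Weight ratio = 1.3 * 1.09 / 1.05
= 1.350

1.350


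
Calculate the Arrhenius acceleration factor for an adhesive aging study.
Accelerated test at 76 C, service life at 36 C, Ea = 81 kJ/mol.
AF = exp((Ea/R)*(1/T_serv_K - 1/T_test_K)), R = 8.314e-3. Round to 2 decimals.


T_test = 349.15 K, T_serv = 309.15 K
Ea/R = 81 / 0.008314 = 9742.60
AF = exp(9742.60 * (1/309.15 - 1/349.15))
= 36.98

36.98


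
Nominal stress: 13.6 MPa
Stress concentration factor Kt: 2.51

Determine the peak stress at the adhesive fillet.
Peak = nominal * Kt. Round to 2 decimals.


Peak stress = 13.6 * 2.51
= 34.14 MPa

34.14


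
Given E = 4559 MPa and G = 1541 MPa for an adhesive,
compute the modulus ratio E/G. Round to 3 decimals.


E/G ratio = 4559 / 1541 = 2.958

2.958


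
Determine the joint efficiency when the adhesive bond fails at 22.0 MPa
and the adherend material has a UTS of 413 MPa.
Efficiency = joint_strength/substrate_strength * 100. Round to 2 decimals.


Joint efficiency = 22.0 / 413 * 100
= 5.33%

5.33


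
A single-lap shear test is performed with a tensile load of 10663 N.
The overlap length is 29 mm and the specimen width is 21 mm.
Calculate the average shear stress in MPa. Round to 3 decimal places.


Shear stress = F / (overlap * width)
= 10663 / (29 * 21)
= 10663 / 609
= 17.509 MPa

17.509


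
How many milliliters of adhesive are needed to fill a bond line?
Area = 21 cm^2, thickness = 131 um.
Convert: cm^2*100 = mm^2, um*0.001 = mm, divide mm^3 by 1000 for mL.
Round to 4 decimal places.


= (21 * 100) * (131 * 0.001) / 1000
= 0.2751 mL

0.2751


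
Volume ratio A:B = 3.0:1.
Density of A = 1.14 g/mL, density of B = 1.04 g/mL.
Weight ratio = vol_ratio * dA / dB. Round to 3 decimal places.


Wt ratio = 3.0 * 1.14 / 1.04
= 3.288

3.288


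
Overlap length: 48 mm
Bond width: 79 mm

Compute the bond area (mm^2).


Bond area = 48 * 79 = 3792 mm^2

3792


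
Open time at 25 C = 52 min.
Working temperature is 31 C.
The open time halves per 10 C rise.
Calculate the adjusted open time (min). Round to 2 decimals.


factor = 2^((31 - 25) / 10) = 1.5157
ot = 52 / 1.5157 = 34.31 min

34.31


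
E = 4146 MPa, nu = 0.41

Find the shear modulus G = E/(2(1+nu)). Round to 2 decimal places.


G = 4146 / (2 * 1.41)
= 1470.21 MPa

1470.21


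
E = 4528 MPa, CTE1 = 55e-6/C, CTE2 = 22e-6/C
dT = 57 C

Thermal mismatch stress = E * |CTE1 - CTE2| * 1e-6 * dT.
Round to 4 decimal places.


= 4528 * 33e-6 * 57
= 8.5172 MPa

8.5172


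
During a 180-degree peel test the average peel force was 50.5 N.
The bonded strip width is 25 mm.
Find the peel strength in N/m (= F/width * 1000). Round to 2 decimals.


Peel strength = F/width * 1000
= 50.5 / 25 * 1000
= 2020.00 N/m

2020.00


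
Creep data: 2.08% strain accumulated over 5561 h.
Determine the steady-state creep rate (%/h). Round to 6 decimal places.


Rate = 2.08 / 5561 = 0.000374 %/h

0.000374


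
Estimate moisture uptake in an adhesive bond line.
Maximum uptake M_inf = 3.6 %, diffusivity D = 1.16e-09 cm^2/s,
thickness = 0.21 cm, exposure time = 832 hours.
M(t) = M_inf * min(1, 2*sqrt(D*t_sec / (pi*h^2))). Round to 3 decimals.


Convert time: 832 h = 2995200 s
ratio = min(1, 2*sqrt(1.16e-09*2995200/(pi*0.21^2)))
= 0.316722
M(t) = 3.6 * 0.316722 = 1.140%

1.140


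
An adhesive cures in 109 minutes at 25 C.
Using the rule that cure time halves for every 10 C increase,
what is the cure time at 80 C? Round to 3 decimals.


Factor = 2^((80 - 25) / 10) = 45.2548
Cure time = 109 / 45.2548
= 2.409 minutes

2.409


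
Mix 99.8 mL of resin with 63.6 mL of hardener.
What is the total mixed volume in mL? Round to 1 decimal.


Total = 99.8 + 63.6 = 163.4 mL

163.4


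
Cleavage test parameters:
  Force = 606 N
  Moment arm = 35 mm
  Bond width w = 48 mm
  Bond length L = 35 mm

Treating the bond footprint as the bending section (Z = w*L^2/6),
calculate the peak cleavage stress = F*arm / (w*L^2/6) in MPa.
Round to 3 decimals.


M = 606 * 35 = 21210 N*mm
Z = 48 * 35^2 / 6 = 58800 / 6 mm^3
sigma = M / Z = 6 * 21210 / 58800 = 127260 / 58800
= 2.164 MPa

2.164


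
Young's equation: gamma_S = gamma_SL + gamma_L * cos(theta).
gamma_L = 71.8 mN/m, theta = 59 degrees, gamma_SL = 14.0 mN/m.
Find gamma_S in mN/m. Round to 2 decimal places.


cos(59 deg) = 0.515038
gamma_S = 14.0 + 71.8 * 0.515038
= 50.98 mN/m

50.98


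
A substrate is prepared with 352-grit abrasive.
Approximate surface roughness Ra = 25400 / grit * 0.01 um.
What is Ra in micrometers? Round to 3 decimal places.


Ra = 25400 / 352 * 0.01 = 0.722 um

0.722


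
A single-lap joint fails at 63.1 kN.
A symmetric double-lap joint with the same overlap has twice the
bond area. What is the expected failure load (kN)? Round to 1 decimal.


Double-lap load = 2 * 63.1 = 126.2 kN

126.2


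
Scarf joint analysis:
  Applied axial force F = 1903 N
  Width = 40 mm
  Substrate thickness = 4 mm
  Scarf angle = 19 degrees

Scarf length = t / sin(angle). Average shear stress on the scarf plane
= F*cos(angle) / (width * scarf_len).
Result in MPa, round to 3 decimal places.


Scarf length = 4 / sin(19 deg) = 12.2862 mm
cos(19 deg) = 0.945519
Shear = 1903 * 0.945519 / (40 * 12.2862)
= 3.661 MPa

3.661


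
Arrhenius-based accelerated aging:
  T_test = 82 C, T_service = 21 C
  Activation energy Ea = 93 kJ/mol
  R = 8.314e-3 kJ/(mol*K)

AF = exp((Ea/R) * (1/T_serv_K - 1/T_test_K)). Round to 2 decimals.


T_test_K = 355.15, T_serv_K = 294.15
AF = exp((93/8.314e-3) * (1/294.15 - 1/355.15))
= 686.52

686.52


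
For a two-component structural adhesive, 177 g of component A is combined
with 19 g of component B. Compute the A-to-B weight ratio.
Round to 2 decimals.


Weight ratio A:B = 177 / 19
= 9.32

9.32


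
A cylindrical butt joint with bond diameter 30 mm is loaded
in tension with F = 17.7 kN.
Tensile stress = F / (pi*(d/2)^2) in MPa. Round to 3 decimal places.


Area = pi * (30/2)^2 = 706.8583 mm^2
Stress = 17.7*1000 / 706.8583
= 25.040 MPa

25.040


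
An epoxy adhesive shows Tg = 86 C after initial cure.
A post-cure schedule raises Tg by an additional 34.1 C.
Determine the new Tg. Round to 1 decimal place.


New Tg = 86 + 34.1
= 120.1 C

120.1


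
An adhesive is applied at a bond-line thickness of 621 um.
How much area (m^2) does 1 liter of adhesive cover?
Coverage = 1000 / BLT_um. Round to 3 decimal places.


Coverage = 1000 / 621 = 1.610 m^2

1.610


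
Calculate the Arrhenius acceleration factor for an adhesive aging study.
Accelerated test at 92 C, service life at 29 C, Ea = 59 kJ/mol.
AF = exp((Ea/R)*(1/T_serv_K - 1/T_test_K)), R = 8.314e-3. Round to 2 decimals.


T_test = 365.15 K, T_serv = 302.15 K
Ea/R = 59 / 0.008314 = 7096.46
AF = exp(7096.46 * (1/302.15 - 1/365.15))
= 57.52

57.52


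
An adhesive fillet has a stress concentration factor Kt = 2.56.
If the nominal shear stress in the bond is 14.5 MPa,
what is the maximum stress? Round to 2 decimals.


Max stress = 14.5 * 2.56 = 37.12 MPa

37.12


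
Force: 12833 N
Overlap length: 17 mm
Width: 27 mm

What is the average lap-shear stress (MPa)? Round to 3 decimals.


Average shear stress = F / (overlap * width)
= 12833 / (17 * 27)
= 27.959 MPa

27.959


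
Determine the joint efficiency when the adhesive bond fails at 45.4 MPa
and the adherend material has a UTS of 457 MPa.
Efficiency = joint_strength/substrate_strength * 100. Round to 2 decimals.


Joint efficiency = 45.4 / 457 * 100
= 9.93%

9.93


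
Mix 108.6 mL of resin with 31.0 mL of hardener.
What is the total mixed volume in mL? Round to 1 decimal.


Total = 108.6 + 31.0 = 139.6 mL

139.6


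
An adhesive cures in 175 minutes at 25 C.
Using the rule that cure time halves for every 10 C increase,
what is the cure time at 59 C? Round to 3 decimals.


Factor = 2^((59 - 25) / 10) = 10.5561
Cure time = 175 / 10.5561
= 16.578 minutes

16.578


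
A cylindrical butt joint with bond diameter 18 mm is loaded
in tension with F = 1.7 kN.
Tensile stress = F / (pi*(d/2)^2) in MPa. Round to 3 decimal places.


Area = pi * (18/2)^2 = 254.4690 mm^2
Stress = 1.7*1000 / 254.4690
= 6.681 MPa

6.681


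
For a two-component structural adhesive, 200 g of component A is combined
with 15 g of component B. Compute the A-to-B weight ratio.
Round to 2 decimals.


Weight ratio A:B = 200 / 15
= 13.33

13.33


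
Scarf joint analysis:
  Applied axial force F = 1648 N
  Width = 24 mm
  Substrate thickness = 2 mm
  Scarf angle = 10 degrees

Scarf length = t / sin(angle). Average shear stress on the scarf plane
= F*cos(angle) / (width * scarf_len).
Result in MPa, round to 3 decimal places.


Scarf length = 2 / sin(10 deg) = 11.5175 mm
cos(10 deg) = 0.984808
Shear = 1648 * 0.984808 / (24 * 11.5175)
= 5.871 MPa

5.871


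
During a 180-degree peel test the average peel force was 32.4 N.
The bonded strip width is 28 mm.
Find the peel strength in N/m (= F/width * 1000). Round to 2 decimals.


Peel strength = F/width * 1000
= 32.4 / 28 * 1000
= 1157.14 N/m

1157.14


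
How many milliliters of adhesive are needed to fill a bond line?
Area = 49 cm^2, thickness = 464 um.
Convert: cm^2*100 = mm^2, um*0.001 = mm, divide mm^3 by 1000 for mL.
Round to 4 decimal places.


= (49 * 100) * (464 * 0.001) / 1000
= 2.2736 mL

2.2736


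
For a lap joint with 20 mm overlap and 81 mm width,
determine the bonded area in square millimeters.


Area = 20 * 81 = 1620 mm^2

1620


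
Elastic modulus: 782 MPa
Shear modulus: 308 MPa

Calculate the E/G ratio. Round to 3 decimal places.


E / G = 782 / 308 = 2.539

2.539


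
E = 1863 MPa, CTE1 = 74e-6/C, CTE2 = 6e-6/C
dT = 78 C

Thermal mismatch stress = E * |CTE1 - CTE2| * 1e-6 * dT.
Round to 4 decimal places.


= 1863 * 68e-6 * 78
= 9.8814 MPa

9.8814


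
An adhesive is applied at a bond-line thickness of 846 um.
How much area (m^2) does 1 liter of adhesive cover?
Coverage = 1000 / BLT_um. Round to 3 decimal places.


Coverage = 1000 / 846 = 1.182 m^2

1.182


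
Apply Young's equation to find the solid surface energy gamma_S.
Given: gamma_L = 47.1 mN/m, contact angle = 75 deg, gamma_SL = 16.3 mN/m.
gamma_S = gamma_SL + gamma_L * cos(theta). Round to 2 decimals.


theta_rad = 75 * pi/180 = 1.308997
gamma_S = 16.3 + 47.1 * cos(1.308997)
= 28.49 mN/m

28.49


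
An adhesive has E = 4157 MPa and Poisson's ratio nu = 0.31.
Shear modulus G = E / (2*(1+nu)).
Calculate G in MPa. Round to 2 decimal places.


G = 4157 / (2*(1+0.31))
= 4157 / 2.62
= 1586.64 MPa

1586.64


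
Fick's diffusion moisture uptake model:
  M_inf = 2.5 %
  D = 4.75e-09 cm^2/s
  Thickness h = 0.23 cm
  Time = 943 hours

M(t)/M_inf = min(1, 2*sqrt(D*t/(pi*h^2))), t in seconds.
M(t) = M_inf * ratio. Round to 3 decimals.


t_sec = 943 * 3600 = 3394800
ratio = 2*sqrt(4.75e-09*3394800/(pi*0.23^2))
= min(1, 0.622990)
= 0.622990
M(t) = 2.5 * 0.622990 = 1.557 %

1.557


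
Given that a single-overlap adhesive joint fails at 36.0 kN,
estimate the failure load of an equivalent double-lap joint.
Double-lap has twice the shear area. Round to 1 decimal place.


Double-lap factor = 2
Expected load = 36.0 * 2 = 72.0 kN

72.0


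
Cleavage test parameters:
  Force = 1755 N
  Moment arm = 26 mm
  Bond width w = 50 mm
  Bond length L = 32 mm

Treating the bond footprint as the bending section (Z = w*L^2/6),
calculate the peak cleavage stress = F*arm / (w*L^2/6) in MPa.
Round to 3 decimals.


M = 1755 * 26 = 45630 N*mm
Z = 50 * 32^2 / 6 = 51200 / 6 mm^3
sigma = M / Z = 6 * 45630 / 51200 = 273780 / 51200
= 5.347 MPa

5.347


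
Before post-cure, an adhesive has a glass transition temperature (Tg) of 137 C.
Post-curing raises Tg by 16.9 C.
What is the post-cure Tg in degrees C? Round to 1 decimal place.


Tg_post = Tg_base + delta_Tg
= 137 + 16.9
= 153.9 C

153.9


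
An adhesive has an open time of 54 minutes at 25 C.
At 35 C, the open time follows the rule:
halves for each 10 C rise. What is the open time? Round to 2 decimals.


Factor = 2^((35-25)/10) = 2.0000
Open time = 54 / 2.0000 = 27.00 min

27.00


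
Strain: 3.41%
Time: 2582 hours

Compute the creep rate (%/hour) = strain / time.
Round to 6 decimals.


Creep rate = 3.41 / 2582
= 0.001321 %/h

0.001321


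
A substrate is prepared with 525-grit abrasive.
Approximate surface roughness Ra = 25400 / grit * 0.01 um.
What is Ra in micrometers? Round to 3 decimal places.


Ra = 25400 / 525 * 0.01 = 0.484 um

0.484


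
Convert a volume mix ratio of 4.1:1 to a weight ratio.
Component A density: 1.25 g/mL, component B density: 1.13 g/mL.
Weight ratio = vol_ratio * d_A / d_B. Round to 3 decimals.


= 4.1 * 1.25 / 1.13 = 4.535

4.535


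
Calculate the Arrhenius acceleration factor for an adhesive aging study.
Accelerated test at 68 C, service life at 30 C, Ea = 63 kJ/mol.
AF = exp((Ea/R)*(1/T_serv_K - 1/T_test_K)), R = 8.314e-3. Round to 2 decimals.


T_test = 341.15 K, T_serv = 303.15 K
Ea/R = 63 / 0.008314 = 7577.58
AF = exp(7577.58 * (1/303.15 - 1/341.15))
= 16.19

16.19


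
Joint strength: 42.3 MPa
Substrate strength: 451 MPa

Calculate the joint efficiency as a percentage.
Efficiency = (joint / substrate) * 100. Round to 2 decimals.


Efficiency = (42.3 / 451) * 100 = 9.38%

9.38


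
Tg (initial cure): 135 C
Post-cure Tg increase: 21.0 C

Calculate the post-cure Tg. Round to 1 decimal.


Post-cure Tg = 135 + 21.0 = 156.0 C

156.0


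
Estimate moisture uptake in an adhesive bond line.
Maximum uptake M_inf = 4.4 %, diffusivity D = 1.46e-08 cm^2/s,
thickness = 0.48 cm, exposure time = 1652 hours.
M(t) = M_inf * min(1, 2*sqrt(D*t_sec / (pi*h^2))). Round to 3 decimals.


Convert time: 1652 h = 5947200 s
ratio = min(1, 2*sqrt(1.46e-08*5947200/(pi*0.48^2)))
= 0.692702
M(t) = 4.4 * 0.692702 = 3.048%

3.048


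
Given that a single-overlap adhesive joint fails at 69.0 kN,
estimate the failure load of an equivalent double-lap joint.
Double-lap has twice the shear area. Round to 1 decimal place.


Double-lap factor = 2
Expected load = 69.0 * 2 = 138.0 kN

138.0


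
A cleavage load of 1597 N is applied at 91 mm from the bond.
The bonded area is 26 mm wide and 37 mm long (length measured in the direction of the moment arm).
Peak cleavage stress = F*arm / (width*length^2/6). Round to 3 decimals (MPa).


Moment = 1597 * 91 = 145327 N*mm
Section modulus = 26 * 1369 / 6 = 35594 / 6 mm^3
Stress = 145327 / (35594 / 6) = 871962 / 35594
= 24.497 MPa

24.497


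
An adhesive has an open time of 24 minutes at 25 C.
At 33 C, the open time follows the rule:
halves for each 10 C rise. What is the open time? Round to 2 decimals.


Factor = 2^((33-25)/10) = 1.7411
Open time = 24 / 1.7411 = 13.78 min

13.78


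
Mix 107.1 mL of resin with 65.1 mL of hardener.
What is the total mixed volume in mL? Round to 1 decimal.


Total = 107.1 + 65.1 = 172.2 mL

172.2


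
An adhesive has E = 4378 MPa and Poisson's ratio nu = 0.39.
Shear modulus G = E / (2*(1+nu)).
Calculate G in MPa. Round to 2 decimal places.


G = 4378 / (2*(1+0.39))
= 4378 / 2.78
= 1574.82 MPa

1574.82


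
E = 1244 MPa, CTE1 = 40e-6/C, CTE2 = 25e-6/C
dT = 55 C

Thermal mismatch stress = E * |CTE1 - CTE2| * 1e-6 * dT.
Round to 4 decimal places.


= 1244 * 15e-6 * 55
= 1.0263 MPa

1.0263


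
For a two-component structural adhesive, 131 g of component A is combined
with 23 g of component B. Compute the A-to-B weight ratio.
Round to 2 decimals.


Weight ratio A:B = 131 / 23
= 5.70

5.70


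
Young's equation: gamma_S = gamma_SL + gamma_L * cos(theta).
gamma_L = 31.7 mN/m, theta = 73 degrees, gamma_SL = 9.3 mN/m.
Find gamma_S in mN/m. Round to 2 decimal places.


cos(73 deg) = 0.292372
gamma_S = 9.3 + 31.7 * 0.292372
= 18.57 mN/m

18.57


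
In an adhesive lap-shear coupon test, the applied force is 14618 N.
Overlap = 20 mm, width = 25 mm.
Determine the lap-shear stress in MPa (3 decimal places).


stress = F / (overlap * width)
= 14618 / (20 * 25)
= 29.236 MPa

29.236


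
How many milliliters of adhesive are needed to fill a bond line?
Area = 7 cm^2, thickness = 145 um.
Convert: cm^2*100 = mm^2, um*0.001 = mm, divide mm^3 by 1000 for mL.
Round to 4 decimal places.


= (7 * 100) * (145 * 0.001) / 1000
= 0.1015 mL

0.1015


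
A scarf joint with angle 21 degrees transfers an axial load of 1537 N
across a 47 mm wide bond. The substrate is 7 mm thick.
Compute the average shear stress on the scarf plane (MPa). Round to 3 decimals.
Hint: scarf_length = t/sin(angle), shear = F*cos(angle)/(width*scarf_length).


scarf_length = 7 / sin(21 deg) = 19.5330 mm
cos(21 deg) = 0.933580
shear stress = 1537 * 0.933580 / (47 * 19.5330)
= 1.563 MPa

1.563


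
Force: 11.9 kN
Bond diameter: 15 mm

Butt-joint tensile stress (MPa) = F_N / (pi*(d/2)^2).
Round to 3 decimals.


F_N = 11.9 * 1000 = 11900.0 N
A = pi*(7.5)^2 = 176.7146 mm^2
stress = 11900.0 / 176.7146 = 67.340 MPa

67.340


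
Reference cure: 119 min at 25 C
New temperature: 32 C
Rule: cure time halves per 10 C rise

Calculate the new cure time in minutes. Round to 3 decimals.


factor = 2^((32-25)/10) = 1.6245
t_new = 119 / 1.6245 = 73.253 min

73.253


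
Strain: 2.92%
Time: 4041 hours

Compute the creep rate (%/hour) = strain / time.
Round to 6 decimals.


Creep rate = 2.92 / 4041
= 0.000723 %/h

0.000723


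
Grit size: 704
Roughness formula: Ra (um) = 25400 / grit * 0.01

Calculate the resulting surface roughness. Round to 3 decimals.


Ra = 25400 / 704 * 0.01
= 0.361 um

0.361


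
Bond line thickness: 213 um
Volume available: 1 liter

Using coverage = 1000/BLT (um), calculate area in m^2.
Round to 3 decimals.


1 L = 1e6 mm^3, thickness = 213 um = 0.213 mm
Area = 1e6 / 0.213 mm^2 = (1e6 / 0.213) / 1e6 m^2 = 1000 / 213 m^2
= 4.695 m^2

4.695


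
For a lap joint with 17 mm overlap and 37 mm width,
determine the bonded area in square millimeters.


Area = 17 * 37 = 629 mm^2

629


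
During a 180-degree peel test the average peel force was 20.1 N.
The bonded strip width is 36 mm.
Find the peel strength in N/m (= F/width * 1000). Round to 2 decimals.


Peel strength = F/width * 1000
= 20.1 / 36 * 1000
= 558.33 N/m

558.33


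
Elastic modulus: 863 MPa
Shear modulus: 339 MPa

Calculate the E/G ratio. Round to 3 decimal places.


E / G = 863 / 339 = 2.546

2.546


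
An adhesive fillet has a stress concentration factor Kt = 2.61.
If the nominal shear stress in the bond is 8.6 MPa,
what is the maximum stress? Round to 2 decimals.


Max stress = 8.6 * 2.61 = 22.45 MPa

22.45


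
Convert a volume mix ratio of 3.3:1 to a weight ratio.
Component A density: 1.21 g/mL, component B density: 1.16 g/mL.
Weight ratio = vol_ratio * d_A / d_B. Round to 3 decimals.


= 3.3 * 1.21 / 1.16 = 3.442

3.442


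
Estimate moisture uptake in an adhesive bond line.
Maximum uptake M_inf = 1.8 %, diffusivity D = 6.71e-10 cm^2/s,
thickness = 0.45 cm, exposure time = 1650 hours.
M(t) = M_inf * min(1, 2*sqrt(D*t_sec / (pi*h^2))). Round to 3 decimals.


Convert time: 1650 h = 5940000 s
ratio = min(1, 2*sqrt(6.71e-10*5940000/(pi*0.45^2)))
= 0.158306
M(t) = 1.8 * 0.158306 = 0.285%

0.285


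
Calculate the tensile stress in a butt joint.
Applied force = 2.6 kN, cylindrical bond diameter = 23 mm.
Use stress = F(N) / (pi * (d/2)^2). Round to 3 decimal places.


A = pi * 11.5^2 = 415.4756 mm^2
sigma = 2600.0 / 415.4756 = 6.258 MPa

6.258


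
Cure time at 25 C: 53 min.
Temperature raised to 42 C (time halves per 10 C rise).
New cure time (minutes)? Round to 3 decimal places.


Acceleration factor = 2^(17/10) = 3.2490
New time = 53 / 3.2490 = 16.313 min

16.313


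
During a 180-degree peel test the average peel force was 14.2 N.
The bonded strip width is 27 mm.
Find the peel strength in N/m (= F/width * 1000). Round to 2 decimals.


Peel strength = F/width * 1000
= 14.2 / 27 * 1000
= 525.93 N/m

525.93


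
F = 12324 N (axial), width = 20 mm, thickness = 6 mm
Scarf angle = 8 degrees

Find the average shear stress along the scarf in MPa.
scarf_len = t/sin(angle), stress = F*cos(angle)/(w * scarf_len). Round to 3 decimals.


scarf_len = 6/sin(8 deg) = 43.1118
cos(8 deg) = 0.990268
stress = 12324*0.990268/(20*43.1118) = 14.154 MPa

14.154


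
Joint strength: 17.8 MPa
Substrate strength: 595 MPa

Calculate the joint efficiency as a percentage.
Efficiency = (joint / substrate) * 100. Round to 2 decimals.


Efficiency = (17.8 / 595) * 100 = 2.99%

2.99


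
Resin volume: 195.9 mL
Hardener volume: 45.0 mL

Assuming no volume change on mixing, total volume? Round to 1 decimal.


V_total = 195.9 + 45.0 = 240.9 mL

240.9


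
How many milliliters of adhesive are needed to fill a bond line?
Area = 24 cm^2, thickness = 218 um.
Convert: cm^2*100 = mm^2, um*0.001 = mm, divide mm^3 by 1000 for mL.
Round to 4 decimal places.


= (24 * 100) * (218 * 0.001) / 1000
= 0.5232 mL

0.5232


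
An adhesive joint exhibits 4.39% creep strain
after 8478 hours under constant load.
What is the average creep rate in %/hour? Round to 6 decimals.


Creep rate = strain / time
= 4.39 / 8478
= 0.000518 %/h

0.000518


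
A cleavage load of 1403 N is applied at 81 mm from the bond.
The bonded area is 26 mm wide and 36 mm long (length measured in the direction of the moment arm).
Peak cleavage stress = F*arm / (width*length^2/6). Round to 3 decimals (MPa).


Moment = 1403 * 81 = 113643 N*mm
Section modulus = 26 * 1296 / 6 = 33696 / 6 mm^3
Stress = 113643 / (33696 / 6) = 681858 / 33696
= 20.236 MPa

20.236


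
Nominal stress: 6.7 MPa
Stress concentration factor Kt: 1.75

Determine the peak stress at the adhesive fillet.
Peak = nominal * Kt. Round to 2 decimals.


Peak stress = 6.7 * 1.75
= 11.73 MPa

11.73


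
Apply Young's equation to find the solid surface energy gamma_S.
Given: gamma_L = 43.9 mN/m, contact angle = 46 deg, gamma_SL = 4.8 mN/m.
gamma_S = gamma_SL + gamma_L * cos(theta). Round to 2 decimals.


theta_rad = 46 * pi/180 = 0.802851
gamma_S = 4.8 + 43.9 * cos(0.802851)
= 35.30 mN/m

35.30


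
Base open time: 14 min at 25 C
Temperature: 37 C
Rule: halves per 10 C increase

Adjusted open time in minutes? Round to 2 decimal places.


Acceleration = 2^((37-25)/10) = 2.2974
Open time = 14 / 2.2974 = 6.09 min

6.09


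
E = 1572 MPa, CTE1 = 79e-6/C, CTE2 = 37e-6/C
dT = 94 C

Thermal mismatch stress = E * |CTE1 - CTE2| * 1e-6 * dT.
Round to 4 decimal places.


= 1572 * 42e-6 * 94
= 6.2063 MPa

6.2063


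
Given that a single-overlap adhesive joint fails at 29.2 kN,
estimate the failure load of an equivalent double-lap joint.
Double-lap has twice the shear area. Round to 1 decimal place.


Double-lap factor = 2
Expected load = 29.2 * 2 = 58.4 kN

58.4


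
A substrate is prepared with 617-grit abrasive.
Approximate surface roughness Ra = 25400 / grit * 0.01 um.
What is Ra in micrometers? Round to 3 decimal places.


Ra = 25400 / 617 * 0.01 = 0.412 um

0.412


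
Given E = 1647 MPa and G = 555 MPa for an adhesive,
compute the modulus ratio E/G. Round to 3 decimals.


E/G ratio = 1647 / 555 = 2.968

2.968


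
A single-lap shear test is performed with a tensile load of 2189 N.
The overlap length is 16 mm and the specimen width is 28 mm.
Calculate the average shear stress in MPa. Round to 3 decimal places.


Shear stress = F / (overlap * width)
= 2189 / (16 * 28)
= 2189 / 448
= 4.886 MPa

4.886


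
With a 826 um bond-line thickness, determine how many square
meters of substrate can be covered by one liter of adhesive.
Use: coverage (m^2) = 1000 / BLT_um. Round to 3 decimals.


Coverage = 1000 / 826 = 1.211 m^2

1.211


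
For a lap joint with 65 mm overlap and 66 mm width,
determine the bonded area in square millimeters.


Area = 65 * 66 = 4290 mm^2

4290


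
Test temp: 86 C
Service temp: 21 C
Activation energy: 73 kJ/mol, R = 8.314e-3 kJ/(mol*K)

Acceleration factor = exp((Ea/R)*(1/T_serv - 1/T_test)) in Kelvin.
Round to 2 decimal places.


AF = exp((73/0.008314)*(1/294.15 - 1/359.15))
= 221.92

221.92


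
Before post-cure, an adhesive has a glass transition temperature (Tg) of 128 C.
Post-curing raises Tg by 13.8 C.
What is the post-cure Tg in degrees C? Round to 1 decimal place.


Tg_post = Tg_base + delta_Tg
= 128 + 13.8
= 141.8 C

141.8


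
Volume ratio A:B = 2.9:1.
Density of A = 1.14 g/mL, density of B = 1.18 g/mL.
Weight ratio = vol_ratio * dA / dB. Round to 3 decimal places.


Wt ratio = 2.9 * 1.14 / 1.18
= 2.802

2.802


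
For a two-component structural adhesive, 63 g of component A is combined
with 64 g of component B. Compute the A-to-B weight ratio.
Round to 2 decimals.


Weight ratio A:B = 63 / 64
= 0.98

0.98


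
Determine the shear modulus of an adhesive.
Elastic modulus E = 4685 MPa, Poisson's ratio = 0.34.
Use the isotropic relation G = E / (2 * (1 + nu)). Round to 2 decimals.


G = 4685 / (2*(1+0.34)) = 4685 / 2.68
= 1748.13 MPa

1748.13


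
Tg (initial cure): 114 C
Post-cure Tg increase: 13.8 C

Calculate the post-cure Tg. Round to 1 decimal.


Post-cure Tg = 114 + 13.8 = 127.8 C

127.8


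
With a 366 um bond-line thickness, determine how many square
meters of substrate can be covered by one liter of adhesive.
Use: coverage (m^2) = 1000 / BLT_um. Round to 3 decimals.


Coverage = 1000 / 366 = 2.732 m^2

2.732


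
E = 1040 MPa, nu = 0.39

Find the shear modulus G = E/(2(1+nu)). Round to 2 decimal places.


G = 1040 / (2 * 1.39)
= 374.10 MPa

374.10


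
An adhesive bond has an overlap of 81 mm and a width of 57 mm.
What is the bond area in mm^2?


Bond area = overlap * width
= 81 * 57
= 4617 mm^2

4617


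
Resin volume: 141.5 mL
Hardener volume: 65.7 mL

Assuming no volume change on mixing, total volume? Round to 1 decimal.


V_total = 141.5 + 65.7 = 207.2 mL

207.2


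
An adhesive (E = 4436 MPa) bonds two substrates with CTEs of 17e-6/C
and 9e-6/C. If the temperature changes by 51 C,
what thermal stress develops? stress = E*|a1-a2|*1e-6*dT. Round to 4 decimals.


Stress = 4436 * |17 - 9| * 1e-6 * 51
= 1.8099 MPa

1.8099


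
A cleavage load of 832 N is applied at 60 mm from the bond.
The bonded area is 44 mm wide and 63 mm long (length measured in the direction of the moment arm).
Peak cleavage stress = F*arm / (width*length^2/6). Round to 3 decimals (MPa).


Moment = 832 * 60 = 49920 N*mm
Section modulus = 44 * 3969 / 6 = 174636 / 6 mm^3
Stress = 49920 / (174636 / 6) = 299520 / 174636
= 1.715 MPa

1.715


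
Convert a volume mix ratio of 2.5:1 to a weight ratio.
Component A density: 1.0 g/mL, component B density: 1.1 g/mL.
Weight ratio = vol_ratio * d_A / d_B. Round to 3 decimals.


= 2.5 * 1.0 / 1.1 = 2.273

2.273


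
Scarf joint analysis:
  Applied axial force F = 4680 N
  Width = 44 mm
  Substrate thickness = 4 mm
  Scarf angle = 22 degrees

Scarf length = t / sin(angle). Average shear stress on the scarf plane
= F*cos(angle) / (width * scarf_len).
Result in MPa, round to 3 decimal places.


Scarf length = 4 / sin(22 deg) = 10.6779 mm
cos(22 deg) = 0.927184
Shear = 4680 * 0.927184 / (44 * 10.6779)
= 9.236 MPa

9.236


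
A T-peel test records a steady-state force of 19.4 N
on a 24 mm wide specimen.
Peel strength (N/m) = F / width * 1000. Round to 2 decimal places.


Peel strength = 19.4 / 24 * 1000
= 808.33 N/m

808.33


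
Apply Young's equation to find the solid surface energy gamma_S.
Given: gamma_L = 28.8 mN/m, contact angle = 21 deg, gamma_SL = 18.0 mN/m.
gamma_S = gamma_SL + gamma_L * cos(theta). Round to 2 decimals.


theta_rad = 21 * pi/180 = 0.366519
gamma_S = 18.0 + 28.8 * cos(0.366519)
= 44.89 mN/m

44.89


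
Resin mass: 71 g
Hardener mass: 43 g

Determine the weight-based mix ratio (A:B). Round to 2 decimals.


Ratio = 71 / 43 = 1.65

1.65


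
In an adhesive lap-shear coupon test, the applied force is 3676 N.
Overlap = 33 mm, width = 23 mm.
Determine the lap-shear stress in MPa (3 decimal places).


stress = F / (overlap * width)
= 3676 / (33 * 23)
= 4.843 MPa

4.843


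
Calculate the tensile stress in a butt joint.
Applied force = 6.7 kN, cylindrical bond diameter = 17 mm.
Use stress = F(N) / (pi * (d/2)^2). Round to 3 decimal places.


A = pi * 8.5^2 = 226.9801 mm^2
sigma = 6700.0 / 226.9801 = 29.518 MPa

29.518


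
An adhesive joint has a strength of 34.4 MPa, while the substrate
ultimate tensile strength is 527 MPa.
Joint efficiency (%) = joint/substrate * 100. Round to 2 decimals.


Efficiency = 34.4 / 527 * 100
= 6.53%

6.53


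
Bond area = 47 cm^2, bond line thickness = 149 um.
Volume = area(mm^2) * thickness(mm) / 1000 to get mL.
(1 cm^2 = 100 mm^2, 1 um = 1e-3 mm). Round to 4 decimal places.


area_mm2 = 47 * 100 = 4700
blt_mm = 149 * 1e-3 = 0.149
vol_mm3 = 4700 * 0.149 = 700.3
vol_mL = 700.3 / 1000 = 0.7003 mL

0.7003


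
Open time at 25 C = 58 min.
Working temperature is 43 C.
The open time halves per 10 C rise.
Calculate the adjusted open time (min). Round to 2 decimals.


factor = 2^((43 - 25) / 10) = 3.4822
ot = 58 / 3.4822 = 16.66 min

16.66


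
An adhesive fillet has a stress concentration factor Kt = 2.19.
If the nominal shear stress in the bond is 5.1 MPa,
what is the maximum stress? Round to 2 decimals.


Max stress = 5.1 * 2.19 = 11.17 MPa

11.17


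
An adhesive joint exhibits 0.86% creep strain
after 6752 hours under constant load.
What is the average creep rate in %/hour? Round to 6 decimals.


Creep rate = strain / time
= 0.86 / 6752
= 0.000127 %/h

0.000127


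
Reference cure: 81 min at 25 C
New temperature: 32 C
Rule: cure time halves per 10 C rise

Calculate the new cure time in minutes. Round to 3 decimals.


factor = 2^((32-25)/10) = 1.6245
t_new = 81 / 1.6245 = 49.861 min

49.861


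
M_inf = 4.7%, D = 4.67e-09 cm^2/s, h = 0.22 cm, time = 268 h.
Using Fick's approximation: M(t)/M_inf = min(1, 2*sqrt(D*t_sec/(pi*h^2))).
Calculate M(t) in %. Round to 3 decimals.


t = 964800 s
ratio = min(1, 2*sqrt(4.67e-09*964800/(pi*0.0484)))
= 0.344278
M(t) = 4.7 * 0.344278 = 1.618%

1.618


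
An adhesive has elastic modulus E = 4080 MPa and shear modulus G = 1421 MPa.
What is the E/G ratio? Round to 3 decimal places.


E/G = 4080 / 1421 = 2.871

2.871


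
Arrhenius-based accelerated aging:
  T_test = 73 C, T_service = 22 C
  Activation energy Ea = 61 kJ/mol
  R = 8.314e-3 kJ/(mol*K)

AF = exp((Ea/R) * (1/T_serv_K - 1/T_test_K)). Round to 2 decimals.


T_test_K = 346.15, T_serv_K = 295.15
AF = exp((61/8.314e-3) * (1/295.15 - 1/346.15))
= 38.96

38.96


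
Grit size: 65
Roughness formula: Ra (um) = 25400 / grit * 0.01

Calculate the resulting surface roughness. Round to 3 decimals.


Ra = 25400 / 65 * 0.01
= 3.908 um

3.908


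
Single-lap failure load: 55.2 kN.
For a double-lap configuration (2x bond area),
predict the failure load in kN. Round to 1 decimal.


Failure load = 55.2 * 2 = 110.4 kN

110.4


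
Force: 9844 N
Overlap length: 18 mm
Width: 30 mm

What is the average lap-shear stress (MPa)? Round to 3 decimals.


Average shear stress = F / (overlap * width)
= 9844 / (18 * 30)
= 18.230 MPa

18.230


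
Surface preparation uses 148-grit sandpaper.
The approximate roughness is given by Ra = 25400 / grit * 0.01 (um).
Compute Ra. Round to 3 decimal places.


Ra = 25400 / 148 * 0.01
= 254 / 148
= 1.716 um

1.716


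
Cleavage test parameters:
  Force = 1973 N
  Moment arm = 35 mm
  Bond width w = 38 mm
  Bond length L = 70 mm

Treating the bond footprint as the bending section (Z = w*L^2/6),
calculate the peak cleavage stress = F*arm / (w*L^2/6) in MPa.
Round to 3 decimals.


M = 1973 * 35 = 69055 N*mm
Z = 38 * 70^2 / 6 = 186200 / 6 mm^3
sigma = M / Z = 6 * 69055 / 186200 = 414330 / 186200
= 2.225 MPa

2.225


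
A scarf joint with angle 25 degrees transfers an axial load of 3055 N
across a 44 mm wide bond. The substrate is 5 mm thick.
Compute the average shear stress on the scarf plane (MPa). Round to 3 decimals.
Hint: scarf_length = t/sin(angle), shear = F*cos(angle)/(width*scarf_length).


scarf_length = 5 / sin(25 deg) = 11.8310 mm
cos(25 deg) = 0.906308
shear stress = 3055 * 0.906308 / (44 * 11.8310)
= 5.319 MPa

5.319


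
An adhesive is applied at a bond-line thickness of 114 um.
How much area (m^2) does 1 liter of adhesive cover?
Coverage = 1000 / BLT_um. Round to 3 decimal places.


Coverage = 1000 / 114 = 8.772 m^2

8.772


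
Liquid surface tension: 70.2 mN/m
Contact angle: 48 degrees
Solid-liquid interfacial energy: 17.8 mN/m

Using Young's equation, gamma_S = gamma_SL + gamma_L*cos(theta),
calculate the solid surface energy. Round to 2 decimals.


gamma_S = 17.8 + 70.2 * cos(48)
= 64.77 mN/m

64.77
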